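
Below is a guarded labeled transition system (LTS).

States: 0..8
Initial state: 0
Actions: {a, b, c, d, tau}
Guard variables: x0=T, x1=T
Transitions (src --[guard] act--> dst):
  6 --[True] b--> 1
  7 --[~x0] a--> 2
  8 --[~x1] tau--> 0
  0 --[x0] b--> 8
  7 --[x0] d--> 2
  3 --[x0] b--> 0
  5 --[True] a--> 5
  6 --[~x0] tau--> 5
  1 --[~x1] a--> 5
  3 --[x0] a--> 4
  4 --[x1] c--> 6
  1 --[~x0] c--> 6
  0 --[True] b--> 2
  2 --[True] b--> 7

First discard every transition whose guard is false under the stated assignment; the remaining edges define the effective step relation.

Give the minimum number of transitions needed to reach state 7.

Answer: 2

Trace:
Breadth-first toward 7:
  L0 = {0}
  L1 = {2,8}
  L2 = {7}
first hit 7 at d=2 via b·b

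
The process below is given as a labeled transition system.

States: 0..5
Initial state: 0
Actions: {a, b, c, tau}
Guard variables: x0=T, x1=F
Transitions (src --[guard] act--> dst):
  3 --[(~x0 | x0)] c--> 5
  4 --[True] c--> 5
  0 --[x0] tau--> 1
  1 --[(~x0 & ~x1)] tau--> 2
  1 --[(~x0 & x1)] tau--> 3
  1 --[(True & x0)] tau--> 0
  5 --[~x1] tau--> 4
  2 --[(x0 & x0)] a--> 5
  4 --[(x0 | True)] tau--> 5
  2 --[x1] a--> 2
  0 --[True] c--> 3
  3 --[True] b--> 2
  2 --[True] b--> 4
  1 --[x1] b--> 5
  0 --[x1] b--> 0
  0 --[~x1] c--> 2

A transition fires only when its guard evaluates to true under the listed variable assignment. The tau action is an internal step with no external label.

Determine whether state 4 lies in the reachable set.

Guard filter leaves 11 enabled edge(s).
L0 = {0}
L1 = {1,2,3}  cumulative {0,1,2,3}
L2 = {4,5}  cumulative {0,1,2,3,4,5}
Reachable = {0,1,2,3,4,5}
witness 4: c·b

Answer: REACHABLE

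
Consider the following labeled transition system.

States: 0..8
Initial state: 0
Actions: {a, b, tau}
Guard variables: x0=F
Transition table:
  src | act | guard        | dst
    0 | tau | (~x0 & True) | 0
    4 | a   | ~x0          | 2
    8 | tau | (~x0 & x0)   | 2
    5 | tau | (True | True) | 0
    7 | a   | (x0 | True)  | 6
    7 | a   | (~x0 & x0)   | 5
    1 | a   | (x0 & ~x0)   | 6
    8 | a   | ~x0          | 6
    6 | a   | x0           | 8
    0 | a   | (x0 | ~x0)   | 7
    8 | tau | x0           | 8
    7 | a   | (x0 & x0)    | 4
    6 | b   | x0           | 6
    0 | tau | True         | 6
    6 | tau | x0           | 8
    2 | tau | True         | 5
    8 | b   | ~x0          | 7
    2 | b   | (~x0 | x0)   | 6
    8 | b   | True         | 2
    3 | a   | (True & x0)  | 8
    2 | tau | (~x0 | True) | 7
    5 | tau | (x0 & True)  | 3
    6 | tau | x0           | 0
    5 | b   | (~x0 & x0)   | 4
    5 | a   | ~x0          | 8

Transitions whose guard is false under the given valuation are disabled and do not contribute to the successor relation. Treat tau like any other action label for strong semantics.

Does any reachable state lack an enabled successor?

Answer: DEADLOCK at state 6

Working:
Reachable = {0,6,7}
  0: a→7  tau→0  tau→6  [3 exit(s)]
  6: ∅  [deadlock]
  7: a→6  [1 exit(s)]
Path to 6: tau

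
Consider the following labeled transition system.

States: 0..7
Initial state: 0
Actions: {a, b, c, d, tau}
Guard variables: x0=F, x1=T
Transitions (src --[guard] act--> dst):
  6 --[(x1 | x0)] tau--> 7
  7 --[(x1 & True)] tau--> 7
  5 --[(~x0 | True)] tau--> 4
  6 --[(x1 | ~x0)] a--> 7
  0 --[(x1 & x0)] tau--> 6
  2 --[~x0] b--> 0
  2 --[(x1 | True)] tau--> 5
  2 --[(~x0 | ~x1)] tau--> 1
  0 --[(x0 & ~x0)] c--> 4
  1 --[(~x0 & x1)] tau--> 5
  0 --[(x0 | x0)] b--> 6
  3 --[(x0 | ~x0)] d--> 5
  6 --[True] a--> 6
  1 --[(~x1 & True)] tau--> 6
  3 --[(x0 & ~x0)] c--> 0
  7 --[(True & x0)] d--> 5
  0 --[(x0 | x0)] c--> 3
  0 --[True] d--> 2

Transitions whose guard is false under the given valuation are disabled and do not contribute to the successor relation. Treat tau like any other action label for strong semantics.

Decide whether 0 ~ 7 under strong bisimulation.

Bisimulation quotient by refinement:
  round 0: {{0,1,2,3,4,5,6,7}}
  round 1: {{0,3},{1,5,7},{2},{4},{6}}
  round 2: {{0},{1,7},{2},{3},{4},{5},{6}}
  round 3: {{0},{1},{2},{3},{4},{5},{6},{7}}
Fixed point at round 4; 8 class(es).
class of 0: {0}; class of 7: {7}

Answer: NOT BISIMILAR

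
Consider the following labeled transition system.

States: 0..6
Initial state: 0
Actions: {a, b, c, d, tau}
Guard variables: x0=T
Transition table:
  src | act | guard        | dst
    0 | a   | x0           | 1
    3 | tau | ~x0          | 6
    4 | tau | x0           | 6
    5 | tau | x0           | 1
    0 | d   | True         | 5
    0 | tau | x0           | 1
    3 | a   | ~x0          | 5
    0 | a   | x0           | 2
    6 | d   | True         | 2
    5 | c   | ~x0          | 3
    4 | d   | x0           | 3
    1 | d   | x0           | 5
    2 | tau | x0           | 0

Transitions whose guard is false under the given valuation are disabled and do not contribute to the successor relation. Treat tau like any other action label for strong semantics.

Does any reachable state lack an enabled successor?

R = {0,1,2,5}
  0: a→1  a→2  d→5  tau→1  [4 exit(s)]
  1: d→5  [1 exit(s)]
  2: tau→0  [1 exit(s)]
  5: tau→1  [1 exit(s)]

Answer: DEADLOCK-FREE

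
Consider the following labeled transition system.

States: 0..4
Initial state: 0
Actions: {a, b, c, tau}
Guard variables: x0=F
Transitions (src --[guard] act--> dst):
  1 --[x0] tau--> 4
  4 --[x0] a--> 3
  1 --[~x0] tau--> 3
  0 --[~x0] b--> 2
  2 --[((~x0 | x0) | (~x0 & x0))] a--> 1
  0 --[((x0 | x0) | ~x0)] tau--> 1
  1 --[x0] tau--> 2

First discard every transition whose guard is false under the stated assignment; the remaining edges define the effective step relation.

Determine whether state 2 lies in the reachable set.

Guard filter leaves 4 enabled edge(s).
L0 = {0}
L1 = {1,2}  total {0,1,2}
L2 = {3}  total {0,1,2,3}
Reachable = {0,1,2,3}
witness 2: b

Answer: REACHABLE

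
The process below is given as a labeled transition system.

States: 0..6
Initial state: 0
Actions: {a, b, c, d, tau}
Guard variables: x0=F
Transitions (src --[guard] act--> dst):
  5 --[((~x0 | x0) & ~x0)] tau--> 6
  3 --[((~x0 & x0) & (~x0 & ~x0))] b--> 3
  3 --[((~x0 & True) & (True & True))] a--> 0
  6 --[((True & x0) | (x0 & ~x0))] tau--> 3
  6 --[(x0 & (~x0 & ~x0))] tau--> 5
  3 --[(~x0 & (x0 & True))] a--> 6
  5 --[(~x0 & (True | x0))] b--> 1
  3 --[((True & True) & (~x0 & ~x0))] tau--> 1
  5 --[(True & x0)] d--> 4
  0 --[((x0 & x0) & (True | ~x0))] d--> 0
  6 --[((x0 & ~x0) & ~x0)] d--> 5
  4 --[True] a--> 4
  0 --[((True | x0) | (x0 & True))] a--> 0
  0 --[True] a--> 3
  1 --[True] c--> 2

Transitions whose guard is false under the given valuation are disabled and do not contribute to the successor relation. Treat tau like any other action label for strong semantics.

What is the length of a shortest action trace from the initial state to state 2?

Answer: 3

Analysis:
BFS to 2:
  Layer 0: {0}
  Layer 1: {3}
  Layer 2: {1}
  Layer 3: {2}
2 enters at depth 3; path a·tau·c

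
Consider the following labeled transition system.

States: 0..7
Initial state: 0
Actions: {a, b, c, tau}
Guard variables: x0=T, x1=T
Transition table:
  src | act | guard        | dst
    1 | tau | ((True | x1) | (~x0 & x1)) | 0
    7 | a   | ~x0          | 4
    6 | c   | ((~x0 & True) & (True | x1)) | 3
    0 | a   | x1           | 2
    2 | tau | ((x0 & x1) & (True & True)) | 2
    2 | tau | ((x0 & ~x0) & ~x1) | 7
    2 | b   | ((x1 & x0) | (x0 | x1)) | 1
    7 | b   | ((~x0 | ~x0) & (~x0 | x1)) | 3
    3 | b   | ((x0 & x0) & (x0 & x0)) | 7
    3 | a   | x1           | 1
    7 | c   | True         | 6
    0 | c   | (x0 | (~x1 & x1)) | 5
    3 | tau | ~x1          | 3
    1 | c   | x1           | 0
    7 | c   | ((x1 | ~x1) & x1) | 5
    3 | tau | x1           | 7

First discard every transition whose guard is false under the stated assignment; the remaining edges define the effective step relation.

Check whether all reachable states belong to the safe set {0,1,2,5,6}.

Answer: INVARIANT HOLDS

Analysis:
Allowed set {0,1,2,5,6}
Reach set: {0,1,2,5}
  0: ✓
  1: ✓
  2: ✓
  5: ✓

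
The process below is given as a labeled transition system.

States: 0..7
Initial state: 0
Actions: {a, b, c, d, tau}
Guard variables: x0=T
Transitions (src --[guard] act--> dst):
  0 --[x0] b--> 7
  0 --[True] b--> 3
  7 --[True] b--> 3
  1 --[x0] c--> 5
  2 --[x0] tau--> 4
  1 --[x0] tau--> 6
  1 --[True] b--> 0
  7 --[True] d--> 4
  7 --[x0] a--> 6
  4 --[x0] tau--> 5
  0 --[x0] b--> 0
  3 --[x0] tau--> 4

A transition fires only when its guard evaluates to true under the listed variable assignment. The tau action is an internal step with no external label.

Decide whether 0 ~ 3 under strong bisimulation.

Answer: NOT BISIMILAR

Trace:
Compute ~ classes (split until stable):
  P[0] = {{0,1,2,3,4,5,6,7}}
  P[1] = {{0},{1},{2,3,4},{5,6},{7}}
  P[2] = {{0},{1},{2,3},{4},{5,6},{7}}
6 equivalence class(es) (converged in 3)
0∈{0}, 3∈{2,3}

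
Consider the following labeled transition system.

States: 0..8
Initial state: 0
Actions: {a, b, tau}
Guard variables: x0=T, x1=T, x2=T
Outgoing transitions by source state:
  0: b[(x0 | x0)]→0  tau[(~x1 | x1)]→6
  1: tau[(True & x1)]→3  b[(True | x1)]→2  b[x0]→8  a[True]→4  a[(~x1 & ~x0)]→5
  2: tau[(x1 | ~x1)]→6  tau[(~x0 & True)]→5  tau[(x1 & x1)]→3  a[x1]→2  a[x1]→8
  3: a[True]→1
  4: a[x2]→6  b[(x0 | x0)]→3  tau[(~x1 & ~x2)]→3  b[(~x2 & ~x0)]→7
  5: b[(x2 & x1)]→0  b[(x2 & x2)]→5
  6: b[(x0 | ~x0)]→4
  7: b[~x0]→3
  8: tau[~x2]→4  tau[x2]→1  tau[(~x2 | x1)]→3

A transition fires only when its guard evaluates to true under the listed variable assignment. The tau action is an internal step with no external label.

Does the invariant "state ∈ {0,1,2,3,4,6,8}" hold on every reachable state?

Answer: INVARIANT HOLDS

Analysis:
Safe = {0,1,2,3,4,6,8}
R = {0,1,2,3,4,6,8}
  0: ok
  1: ok
  2: ok
  3: ok
  4: ok
  6: ok
  8: ok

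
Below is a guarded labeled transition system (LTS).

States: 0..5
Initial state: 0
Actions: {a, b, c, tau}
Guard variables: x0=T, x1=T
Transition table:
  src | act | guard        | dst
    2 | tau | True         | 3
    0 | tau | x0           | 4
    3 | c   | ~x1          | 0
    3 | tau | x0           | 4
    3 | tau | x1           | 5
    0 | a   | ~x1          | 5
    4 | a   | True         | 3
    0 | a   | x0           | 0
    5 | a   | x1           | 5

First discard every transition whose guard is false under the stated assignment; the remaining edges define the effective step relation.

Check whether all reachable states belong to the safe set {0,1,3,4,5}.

Answer: INVARIANT HOLDS

Working:
Safe = {0,1,3,4,5}
Reachable = {0,3,4,5}
  0: ok
  3: ok
  4: ok
  5: ok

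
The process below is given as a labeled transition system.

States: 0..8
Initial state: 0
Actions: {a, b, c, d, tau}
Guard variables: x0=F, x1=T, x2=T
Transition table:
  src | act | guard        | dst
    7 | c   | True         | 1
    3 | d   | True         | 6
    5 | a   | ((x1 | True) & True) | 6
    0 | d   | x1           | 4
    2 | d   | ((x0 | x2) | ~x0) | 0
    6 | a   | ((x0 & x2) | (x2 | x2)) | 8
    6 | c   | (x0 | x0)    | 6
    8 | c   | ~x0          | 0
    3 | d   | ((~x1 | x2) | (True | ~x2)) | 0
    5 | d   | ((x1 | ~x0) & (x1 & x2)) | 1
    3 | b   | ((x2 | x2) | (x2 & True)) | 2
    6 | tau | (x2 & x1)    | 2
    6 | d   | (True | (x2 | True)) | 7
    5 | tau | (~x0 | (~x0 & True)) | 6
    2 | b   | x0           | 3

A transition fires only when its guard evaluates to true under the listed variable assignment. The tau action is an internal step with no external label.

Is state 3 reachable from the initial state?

Guard filter leaves 13 enabled edge(s).
Layer 0: {0}
Layer 1: {4}  cumulative {0,4}
R = {0,4}

Answer: UNREACHABLE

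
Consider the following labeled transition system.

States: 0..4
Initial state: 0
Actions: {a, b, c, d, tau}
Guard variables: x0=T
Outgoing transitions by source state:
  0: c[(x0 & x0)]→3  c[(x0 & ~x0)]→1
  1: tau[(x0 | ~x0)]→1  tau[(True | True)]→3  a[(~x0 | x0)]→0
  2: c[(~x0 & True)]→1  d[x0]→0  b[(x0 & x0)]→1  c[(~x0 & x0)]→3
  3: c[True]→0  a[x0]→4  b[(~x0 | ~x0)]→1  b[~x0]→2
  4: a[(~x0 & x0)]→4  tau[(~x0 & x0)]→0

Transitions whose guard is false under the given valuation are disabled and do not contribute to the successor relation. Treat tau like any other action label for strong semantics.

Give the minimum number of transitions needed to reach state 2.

Answer: UNREACHABLE

Trace:
BFS to 2:
  Layer 0: {0}
  Layer 1: {3}
  Layer 2: {4}
2 never appears.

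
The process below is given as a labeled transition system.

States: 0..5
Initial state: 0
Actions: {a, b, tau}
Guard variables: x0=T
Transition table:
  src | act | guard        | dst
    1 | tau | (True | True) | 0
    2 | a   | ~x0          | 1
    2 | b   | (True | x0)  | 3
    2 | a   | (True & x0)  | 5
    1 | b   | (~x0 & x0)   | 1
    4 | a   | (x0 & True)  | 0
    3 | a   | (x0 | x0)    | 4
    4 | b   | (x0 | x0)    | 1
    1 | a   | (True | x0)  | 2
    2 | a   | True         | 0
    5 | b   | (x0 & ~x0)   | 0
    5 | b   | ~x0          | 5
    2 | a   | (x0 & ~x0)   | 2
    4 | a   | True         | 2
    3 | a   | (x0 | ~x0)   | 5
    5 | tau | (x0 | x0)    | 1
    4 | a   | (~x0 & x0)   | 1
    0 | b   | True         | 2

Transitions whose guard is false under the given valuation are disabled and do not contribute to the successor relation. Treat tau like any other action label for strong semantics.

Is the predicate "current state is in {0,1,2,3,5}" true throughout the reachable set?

Answer: INVARIANT VIOLATED at state 4

Analysis:
Safe = {0,1,2,3,5}
Reachable = {0,1,2,3,4,5}
  0: safe
  1: safe
  2: safe
  3: safe
  4: ✗ unsafe
  5: safe
counterexample path to 4: b·b·a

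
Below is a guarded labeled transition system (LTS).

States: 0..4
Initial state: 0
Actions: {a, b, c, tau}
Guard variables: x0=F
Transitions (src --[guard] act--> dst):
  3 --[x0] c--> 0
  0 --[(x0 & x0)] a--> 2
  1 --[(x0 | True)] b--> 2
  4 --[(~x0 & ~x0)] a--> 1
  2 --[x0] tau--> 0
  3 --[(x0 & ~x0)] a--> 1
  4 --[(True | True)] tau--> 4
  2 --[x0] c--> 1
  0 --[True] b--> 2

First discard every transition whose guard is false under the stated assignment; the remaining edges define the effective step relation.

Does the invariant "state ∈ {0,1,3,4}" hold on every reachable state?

Allowed set {0,1,3,4}
R = {0,2}
  0: safe
  2: ✗ unsafe
witness against invariant: b → 2

Answer: INVARIANT VIOLATED at state 2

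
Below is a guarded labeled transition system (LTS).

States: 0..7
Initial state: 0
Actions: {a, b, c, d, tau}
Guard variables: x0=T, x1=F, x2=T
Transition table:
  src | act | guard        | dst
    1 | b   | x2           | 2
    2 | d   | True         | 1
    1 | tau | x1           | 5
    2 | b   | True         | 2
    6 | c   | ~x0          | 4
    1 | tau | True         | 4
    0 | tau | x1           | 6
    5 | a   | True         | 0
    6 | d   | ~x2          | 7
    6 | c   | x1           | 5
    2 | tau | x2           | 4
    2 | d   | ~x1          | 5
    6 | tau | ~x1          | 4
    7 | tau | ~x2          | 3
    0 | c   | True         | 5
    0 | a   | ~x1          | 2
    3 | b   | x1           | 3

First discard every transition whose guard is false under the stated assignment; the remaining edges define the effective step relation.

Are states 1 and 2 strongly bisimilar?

Answer: NOT BISIMILAR

Working:
Compute ~ classes (split until stable):
  round 0: {{0,1,2,3,4,5,6,7}}
  round 1: {{0},{1},{2},{3,4,7},{5},{6}}
stable after 2 split(s): 6 block(s)
1∈{1}, 2∈{2}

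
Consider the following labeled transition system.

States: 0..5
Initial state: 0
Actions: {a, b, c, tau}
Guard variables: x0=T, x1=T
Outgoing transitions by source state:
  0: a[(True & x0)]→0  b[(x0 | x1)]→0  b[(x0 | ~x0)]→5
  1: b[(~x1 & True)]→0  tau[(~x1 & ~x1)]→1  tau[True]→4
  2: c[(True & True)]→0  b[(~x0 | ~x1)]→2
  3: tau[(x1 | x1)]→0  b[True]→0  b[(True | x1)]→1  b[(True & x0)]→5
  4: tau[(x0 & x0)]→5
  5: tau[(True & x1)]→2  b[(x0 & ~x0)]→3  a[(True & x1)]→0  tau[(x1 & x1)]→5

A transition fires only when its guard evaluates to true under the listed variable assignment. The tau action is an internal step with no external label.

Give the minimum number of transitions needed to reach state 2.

Layered search for 2:
  L0 = {0}
  L1 = {5}
  L2 = {2}
first hit 2 at d=2 via b·tau

Answer: 2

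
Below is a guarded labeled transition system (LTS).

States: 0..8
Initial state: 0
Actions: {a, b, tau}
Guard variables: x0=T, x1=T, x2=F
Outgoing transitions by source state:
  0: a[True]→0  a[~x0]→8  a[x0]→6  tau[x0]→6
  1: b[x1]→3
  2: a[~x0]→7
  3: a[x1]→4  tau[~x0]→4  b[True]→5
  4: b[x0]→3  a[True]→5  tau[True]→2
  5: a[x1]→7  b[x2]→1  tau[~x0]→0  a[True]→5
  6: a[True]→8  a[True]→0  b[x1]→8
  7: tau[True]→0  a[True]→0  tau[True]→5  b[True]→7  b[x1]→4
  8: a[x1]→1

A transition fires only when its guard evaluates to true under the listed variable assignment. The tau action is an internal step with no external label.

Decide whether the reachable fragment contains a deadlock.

Reachable = {0,1,2,3,4,5,6,7,8}
  0: a→0  a→6  tau→6  [3 out]
  1: b→3  [1 out]
  2: ∅  [STUCK]
  3: a→4  b→5  [2 out]
  4: a→5  b→3  tau→2  [3 out]
  5: a→5  a→7  [2 out]
  6: a→0  a→8  b→8  [3 out]
  7: a→0  b→4  b→7  tau→0  tau→5  [5 out]
  8: a→1  [1 out]
trace reaching 2: a·a·a·b·a·tau

Answer: DEADLOCK at state 2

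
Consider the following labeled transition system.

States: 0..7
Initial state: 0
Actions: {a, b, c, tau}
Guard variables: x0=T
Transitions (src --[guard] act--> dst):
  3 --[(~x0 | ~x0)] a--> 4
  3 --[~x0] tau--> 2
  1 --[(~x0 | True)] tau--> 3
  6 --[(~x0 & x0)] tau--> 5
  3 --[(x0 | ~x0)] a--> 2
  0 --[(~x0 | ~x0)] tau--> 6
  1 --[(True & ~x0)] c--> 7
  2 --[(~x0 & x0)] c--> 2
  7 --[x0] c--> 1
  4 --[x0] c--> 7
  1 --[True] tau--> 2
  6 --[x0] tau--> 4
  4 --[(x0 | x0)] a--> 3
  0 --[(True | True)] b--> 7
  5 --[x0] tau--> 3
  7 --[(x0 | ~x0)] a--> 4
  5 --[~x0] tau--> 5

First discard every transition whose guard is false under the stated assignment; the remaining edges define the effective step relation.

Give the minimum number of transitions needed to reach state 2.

Answer: 3

Analysis:
Breadth-first toward 2:
  Layer 0: {0}
  Layer 1: {7}
  Layer 2: {1,4}
  Layer 3: {2,3}
2 enters at depth 3; path b·c·tau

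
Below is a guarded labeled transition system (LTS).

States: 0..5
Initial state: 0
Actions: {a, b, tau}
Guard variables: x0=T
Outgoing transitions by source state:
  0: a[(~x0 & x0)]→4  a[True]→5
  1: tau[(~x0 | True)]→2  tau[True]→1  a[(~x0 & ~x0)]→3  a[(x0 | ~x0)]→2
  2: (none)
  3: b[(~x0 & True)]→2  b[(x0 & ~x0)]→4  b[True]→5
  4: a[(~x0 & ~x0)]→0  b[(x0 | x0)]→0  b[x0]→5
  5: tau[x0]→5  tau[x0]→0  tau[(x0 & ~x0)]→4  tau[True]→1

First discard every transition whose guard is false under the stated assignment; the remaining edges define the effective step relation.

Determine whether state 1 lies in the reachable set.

Answer: REACHABLE

Working:
10 transition(s) survive guard evaluation.
Layer 0: {0}
Layer 1: {5}  cumulative {0,5}
Layer 2: {1}  cumulative {0,1,5}
Layer 3: {2}  cumulative {0,1,2,5}
Reachable = {0,1,2,5}
witness 1: a·tau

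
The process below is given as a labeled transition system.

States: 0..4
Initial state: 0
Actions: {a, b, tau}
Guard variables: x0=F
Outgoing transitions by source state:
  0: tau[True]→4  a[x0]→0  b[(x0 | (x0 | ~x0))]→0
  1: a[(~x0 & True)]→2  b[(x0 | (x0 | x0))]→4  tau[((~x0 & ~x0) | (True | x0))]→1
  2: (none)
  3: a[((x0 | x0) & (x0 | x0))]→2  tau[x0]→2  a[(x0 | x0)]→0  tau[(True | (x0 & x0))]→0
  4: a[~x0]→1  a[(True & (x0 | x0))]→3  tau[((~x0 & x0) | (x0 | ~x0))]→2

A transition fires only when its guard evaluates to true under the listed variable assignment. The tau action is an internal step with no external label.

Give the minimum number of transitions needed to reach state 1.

Breadth-first toward 1:
  Layer 0: {0}
  Layer 1: {4}
  Layer 2: {1,2}
depth(1)=2, e.g. tau·a

Answer: 2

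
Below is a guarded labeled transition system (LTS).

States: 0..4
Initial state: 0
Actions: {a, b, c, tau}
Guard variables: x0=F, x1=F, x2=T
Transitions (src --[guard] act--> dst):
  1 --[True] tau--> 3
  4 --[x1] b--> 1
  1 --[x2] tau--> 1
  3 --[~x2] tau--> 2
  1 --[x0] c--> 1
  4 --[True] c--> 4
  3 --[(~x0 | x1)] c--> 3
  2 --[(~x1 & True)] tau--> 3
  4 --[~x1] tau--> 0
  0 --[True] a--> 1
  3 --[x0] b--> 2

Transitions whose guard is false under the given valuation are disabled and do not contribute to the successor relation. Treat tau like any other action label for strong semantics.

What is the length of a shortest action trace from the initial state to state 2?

Breadth-first toward 2:
  depth 0: {0}
  depth 1: {1}
  depth 2: {3}
2 never appears.

Answer: UNREACHABLE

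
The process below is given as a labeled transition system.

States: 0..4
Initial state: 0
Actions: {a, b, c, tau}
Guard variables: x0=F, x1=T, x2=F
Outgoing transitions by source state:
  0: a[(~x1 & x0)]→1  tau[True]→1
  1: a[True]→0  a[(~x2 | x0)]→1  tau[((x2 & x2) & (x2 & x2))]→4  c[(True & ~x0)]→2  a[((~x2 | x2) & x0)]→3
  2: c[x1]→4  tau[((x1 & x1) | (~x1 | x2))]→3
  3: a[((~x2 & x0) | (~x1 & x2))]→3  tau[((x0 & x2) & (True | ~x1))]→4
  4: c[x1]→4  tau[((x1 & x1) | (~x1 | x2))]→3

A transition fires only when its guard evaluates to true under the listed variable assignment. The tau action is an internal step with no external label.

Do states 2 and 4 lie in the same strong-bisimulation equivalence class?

Answer: BISIMILAR

Trace:
Compute ~ classes (split until stable):
  P[0] = {{0,1,2,3,4}}
  P[1] = {{0},{1},{2,4},{3}}
Fixed point at round 2; 4 class(es).
2∈{2,4}, 4∈{2,4}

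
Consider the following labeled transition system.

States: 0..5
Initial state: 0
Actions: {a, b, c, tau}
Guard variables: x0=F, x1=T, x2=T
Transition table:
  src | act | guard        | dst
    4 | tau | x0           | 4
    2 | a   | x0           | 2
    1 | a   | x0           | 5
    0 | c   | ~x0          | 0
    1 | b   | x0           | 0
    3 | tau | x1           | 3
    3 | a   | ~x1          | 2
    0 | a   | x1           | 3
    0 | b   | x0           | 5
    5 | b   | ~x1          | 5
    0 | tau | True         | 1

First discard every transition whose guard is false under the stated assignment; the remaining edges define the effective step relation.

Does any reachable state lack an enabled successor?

Reachable = {0,1,3}
  0: a→3  c→0  tau→1  [3 exit(s)]
  1: ∅  [deadlock]
  3: tau→3  [1 exit(s)]
witness 1: tau

Answer: DEADLOCK at state 1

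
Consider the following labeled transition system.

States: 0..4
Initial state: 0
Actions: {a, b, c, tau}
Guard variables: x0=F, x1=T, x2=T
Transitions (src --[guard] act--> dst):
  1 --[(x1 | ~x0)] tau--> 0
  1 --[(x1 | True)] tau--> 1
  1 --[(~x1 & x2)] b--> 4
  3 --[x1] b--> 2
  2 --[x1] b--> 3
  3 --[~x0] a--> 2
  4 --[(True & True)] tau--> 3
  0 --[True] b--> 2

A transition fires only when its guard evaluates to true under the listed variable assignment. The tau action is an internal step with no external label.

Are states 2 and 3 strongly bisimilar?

Answer: NOT BISIMILAR

Working:
Compute ~ classes (split until stable):
  π0 = {{0,1,2,3,4}}
  π1 = {{0,2},{1,4},{3}}
  π2 = {{0},{1},{2},{3},{4}}
Fixed point at round 3; 5 class(es).
class of 2: {2}; class of 3: {3}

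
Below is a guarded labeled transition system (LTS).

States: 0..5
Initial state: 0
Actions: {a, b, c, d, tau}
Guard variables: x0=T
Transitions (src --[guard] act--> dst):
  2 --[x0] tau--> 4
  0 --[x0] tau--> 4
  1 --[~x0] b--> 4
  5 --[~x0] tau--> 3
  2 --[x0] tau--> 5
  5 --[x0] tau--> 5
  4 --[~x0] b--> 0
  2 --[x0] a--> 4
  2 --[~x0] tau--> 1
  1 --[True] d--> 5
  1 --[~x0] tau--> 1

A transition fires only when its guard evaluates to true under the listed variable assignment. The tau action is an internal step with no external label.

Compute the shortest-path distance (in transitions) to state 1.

BFS to 1:
  depth 0: {0}
  depth 1: {4}
1 never appears.

Answer: UNREACHABLE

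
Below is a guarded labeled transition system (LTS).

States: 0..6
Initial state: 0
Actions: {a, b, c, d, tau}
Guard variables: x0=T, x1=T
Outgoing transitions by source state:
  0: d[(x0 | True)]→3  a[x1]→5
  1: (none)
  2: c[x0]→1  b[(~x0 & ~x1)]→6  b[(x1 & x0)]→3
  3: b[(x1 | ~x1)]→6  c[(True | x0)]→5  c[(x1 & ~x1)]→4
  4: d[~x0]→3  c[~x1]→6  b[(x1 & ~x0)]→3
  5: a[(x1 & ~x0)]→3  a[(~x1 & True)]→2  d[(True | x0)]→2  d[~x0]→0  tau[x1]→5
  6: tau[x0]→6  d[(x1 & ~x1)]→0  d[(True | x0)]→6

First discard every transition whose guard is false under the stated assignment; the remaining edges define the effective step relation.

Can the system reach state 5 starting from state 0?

After dropping false guards: 10 live edges.
depth 0: {0}
depth 1: {3,5}  cumulative {0,3,5}
depth 2: {2,6}  cumulative {0,2,3,5,6}
depth 3: {1}  cumulative {0,1,2,3,5,6}
Reachable = {0,1,2,3,5,6}
witness 5: a

Answer: REACHABLE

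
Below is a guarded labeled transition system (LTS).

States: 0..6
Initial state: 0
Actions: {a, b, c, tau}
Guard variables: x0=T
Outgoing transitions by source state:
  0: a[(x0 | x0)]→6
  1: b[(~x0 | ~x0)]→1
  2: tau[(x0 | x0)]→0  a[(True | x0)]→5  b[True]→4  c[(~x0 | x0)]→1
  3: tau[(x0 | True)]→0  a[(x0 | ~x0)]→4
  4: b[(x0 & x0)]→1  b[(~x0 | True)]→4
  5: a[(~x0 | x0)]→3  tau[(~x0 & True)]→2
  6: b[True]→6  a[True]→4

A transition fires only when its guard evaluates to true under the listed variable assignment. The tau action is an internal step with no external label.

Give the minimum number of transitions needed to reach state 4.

Breadth-first toward 4:
  depth 0: {0}
  depth 1: {6}
  depth 2: {4}
depth(4)=2, e.g. a·a

Answer: 2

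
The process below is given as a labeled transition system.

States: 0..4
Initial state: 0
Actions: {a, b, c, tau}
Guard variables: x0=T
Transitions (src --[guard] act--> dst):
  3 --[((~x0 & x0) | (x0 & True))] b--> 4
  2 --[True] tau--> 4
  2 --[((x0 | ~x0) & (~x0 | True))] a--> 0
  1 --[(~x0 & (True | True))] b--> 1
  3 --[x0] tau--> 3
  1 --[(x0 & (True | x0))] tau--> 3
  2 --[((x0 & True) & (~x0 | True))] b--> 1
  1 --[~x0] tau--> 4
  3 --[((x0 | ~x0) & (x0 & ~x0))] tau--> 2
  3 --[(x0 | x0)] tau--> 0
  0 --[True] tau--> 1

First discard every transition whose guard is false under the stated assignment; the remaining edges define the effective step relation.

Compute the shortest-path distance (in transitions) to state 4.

Answer: 3

Trace:
Layered search for 4:
  depth 0: {0}
  depth 1: {1}
  depth 2: {3}
  depth 3: {4}
4 enters at depth 3; path tau·tau·b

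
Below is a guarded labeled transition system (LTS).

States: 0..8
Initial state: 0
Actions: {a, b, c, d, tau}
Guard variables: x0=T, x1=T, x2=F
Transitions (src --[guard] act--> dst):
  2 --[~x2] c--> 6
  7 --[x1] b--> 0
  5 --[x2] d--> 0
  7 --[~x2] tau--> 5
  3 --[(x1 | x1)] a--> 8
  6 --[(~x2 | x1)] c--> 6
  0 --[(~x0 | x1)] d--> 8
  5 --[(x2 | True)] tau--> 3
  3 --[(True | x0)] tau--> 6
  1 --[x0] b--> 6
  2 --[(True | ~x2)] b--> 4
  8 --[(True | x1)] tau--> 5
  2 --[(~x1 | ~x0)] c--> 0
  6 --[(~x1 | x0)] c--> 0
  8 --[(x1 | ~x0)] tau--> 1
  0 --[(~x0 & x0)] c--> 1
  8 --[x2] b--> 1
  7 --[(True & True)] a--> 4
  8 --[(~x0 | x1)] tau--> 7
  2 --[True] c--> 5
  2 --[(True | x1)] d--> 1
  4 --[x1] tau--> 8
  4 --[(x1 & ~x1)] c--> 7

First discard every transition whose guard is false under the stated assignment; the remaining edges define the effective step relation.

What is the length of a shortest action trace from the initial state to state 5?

Answer: 2

Trace:
Layered search for 5:
  depth 0: {0}
  depth 1: {8}
  depth 2: {1,5,7}
5 enters at depth 2; path d·tau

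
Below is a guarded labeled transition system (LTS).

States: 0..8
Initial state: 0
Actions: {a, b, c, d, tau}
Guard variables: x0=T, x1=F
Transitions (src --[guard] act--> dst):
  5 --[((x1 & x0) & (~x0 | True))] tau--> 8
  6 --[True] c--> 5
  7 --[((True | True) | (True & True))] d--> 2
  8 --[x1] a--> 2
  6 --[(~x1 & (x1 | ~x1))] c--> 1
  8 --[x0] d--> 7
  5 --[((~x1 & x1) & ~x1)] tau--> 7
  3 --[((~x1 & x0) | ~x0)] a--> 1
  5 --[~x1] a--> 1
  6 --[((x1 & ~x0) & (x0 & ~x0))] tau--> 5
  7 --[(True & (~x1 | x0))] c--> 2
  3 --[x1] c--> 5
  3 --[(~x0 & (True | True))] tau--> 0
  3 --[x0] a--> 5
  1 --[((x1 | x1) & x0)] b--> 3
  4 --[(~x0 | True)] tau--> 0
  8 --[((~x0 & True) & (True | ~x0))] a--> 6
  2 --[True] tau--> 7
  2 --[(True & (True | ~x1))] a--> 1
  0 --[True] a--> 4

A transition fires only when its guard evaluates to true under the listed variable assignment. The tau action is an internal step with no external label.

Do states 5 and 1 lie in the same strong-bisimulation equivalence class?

Compute ~ classes (split until stable):
  P[0] = {{0,1,2,3,4,5,6,7,8}}
  P[1] = {{0,3,5},{1},{2},{4},{6},{7},{8}}
  P[2] = {{0},{1},{2},{3},{4},{5},{6},{7},{8}}
Fixed point at round 3; 9 class(es).
5∈{5}, 1∈{1}

Answer: NOT BISIMILAR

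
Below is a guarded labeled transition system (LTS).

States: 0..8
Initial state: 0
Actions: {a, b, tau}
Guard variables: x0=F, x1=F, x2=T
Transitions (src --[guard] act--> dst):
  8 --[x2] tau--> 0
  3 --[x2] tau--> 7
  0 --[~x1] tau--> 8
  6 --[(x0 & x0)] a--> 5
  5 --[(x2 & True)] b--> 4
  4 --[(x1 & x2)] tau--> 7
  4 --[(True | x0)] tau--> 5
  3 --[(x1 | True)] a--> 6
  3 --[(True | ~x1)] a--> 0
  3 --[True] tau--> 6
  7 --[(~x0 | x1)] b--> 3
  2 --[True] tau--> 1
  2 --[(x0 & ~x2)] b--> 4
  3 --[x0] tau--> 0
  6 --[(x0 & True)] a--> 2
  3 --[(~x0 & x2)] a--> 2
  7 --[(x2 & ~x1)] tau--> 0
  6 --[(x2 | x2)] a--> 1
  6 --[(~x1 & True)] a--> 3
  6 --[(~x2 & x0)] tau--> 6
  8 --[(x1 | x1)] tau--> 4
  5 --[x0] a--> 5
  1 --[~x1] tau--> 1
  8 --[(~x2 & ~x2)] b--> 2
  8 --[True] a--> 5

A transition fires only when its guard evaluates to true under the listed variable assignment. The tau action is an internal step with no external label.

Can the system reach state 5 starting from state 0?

After dropping false guards: 16 live edges.
depth 0: {0}
depth 1: {8}  total {0,8}
depth 2: {5}  total {0,5,8}
depth 3: {4}  total {0,4,5,8}
R = {0,4,5,8}
Path to 5: tau·a

Answer: REACHABLE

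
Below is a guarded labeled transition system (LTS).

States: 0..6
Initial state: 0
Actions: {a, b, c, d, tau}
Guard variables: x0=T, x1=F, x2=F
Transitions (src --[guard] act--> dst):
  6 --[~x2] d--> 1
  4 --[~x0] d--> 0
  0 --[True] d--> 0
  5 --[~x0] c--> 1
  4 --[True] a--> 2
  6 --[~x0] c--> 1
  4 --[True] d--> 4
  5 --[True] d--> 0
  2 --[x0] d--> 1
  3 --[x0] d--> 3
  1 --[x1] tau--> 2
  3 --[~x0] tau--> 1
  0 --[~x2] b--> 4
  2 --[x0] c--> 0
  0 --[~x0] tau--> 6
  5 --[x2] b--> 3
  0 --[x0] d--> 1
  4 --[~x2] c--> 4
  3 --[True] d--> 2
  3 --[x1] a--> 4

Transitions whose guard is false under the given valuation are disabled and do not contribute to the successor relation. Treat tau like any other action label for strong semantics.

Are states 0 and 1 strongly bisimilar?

Compute ~ classes (split until stable):
  round 0: {{0,1,2,3,4,5,6}}
  round 1: {{0},{1},{2},{3,5,6},{4}}
  round 2: {{0},{1},{2},{3},{4},{5},{6}}
7 equivalence class(es) (converged in 3)
class of 0: {0}; class of 1: {1}

Answer: NOT BISIMILAR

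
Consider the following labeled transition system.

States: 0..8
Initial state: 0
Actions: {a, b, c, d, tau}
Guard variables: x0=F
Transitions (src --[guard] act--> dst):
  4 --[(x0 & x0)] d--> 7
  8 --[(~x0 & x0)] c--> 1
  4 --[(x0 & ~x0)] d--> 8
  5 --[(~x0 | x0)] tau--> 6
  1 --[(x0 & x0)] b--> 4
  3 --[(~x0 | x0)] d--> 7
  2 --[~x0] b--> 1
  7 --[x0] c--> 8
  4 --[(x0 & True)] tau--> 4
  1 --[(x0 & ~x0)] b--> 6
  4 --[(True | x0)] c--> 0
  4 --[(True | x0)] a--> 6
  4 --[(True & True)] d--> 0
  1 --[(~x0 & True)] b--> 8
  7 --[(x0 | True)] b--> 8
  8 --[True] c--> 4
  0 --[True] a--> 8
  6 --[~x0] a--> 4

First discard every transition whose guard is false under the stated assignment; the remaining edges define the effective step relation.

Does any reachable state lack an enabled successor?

Reach set: {0,4,6,8}
  0: a→8  [1 exit(s)]
  4: a→6  c→0  d→0  [3 exit(s)]
  6: a→4  [1 exit(s)]
  8: c→4  [1 exit(s)]

Answer: DEADLOCK-FREE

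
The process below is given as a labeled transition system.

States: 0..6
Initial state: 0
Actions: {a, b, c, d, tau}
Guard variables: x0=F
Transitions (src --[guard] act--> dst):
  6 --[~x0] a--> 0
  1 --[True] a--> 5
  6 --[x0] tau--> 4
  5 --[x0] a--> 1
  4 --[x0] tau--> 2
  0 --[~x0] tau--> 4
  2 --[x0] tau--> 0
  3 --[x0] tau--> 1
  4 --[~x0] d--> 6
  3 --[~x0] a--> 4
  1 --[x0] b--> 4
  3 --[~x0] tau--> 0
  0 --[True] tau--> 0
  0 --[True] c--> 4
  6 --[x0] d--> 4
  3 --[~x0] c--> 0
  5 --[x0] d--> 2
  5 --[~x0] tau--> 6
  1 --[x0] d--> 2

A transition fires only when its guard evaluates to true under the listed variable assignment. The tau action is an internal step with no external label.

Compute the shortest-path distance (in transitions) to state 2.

Answer: UNREACHABLE

Working:
Layered search for 2:
  Layer 0: {0}
  Layer 1: {4}
  Layer 2: {6}
2 never appears.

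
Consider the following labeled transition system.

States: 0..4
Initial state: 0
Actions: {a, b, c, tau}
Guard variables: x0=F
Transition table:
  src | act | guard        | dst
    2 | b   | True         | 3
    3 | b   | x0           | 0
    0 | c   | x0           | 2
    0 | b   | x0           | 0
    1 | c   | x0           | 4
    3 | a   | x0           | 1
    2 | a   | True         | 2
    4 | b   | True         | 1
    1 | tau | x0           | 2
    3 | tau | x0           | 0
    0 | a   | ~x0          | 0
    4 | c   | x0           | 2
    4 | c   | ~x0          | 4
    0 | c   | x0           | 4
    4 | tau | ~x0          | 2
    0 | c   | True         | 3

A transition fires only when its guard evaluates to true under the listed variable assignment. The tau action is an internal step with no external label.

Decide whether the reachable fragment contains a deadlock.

Answer: DEADLOCK at state 3

Trace:
Reach set: {0,3}
  0: a→0  c→3  [2 out]
  3: ∅  [deadlock]
trace reaching 3: c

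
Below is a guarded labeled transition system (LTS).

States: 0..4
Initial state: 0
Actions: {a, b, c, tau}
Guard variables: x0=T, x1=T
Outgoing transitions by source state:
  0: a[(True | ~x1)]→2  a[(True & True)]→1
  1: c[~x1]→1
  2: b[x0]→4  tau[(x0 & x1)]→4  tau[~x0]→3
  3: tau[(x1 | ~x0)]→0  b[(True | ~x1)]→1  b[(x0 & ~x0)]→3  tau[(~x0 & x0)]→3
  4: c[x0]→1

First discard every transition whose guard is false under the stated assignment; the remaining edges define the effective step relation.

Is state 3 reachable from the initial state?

Answer: UNREACHABLE

Working:
7 transition(s) survive guard evaluation.
L0 = {0}
L1 = {1,2}  total {0,1,2}
L2 = {4}  total {0,1,2,4}
R = {0,1,2,4}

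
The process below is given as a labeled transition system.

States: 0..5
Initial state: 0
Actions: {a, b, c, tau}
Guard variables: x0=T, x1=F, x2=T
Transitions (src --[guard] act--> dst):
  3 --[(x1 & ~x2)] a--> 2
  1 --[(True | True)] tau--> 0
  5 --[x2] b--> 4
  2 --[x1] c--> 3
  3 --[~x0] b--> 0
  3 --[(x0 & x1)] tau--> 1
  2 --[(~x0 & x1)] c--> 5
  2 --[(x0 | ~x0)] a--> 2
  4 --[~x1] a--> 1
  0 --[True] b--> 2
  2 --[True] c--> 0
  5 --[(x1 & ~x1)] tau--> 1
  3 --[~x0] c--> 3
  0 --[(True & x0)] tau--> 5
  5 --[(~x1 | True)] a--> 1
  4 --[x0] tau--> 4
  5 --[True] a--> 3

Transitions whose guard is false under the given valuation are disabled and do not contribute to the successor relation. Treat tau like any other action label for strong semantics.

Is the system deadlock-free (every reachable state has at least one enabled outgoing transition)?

Reachable = {0,1,2,3,4,5}
  0: b→2  tau→5  [deg 2]
  1: tau→0  [deg 1]
  2: a→2  c→0  [deg 2]
  3: ∅  [deadlock]
  4: a→1  tau→4  [deg 2]
  5: a→1  a→3  b→4  [deg 3]
trace reaching 3: tau·a

Answer: DEADLOCK at state 3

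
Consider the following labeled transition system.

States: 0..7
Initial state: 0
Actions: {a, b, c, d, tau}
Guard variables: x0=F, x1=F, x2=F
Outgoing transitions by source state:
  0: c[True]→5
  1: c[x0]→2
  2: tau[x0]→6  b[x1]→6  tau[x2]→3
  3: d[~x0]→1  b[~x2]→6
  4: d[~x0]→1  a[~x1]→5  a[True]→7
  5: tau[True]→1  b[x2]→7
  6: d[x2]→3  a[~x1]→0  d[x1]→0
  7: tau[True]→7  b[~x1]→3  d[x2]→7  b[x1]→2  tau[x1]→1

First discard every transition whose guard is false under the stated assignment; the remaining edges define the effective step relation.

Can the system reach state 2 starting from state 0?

Answer: UNREACHABLE

Trace:
After dropping false guards: 10 live edges.
L0 = {0}
L1 = {5}  now seen {0,5}
L2 = {1}  now seen {0,1,5}
Reach set: {0,1,5}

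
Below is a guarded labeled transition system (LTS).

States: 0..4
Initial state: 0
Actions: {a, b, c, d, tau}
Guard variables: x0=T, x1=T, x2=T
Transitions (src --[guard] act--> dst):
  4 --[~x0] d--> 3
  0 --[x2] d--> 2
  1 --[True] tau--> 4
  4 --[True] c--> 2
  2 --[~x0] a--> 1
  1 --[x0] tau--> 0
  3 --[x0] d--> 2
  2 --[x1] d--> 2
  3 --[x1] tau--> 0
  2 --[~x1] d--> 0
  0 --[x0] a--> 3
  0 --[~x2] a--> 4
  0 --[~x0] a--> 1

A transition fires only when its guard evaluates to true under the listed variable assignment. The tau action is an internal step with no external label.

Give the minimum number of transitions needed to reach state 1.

BFS to 1:
  L0 = {0}
  L1 = {2,3}
1 never appears.

Answer: UNREACHABLE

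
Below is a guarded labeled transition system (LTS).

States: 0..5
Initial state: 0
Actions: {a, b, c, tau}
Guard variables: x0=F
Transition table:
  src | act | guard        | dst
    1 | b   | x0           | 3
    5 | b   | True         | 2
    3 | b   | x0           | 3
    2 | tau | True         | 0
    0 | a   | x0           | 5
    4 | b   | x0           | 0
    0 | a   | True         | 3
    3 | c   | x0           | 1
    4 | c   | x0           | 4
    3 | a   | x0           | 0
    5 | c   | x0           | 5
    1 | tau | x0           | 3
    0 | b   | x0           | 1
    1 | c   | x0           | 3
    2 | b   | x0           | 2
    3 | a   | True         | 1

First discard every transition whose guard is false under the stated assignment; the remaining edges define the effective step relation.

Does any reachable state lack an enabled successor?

Reach set: {0,1,3}
  0: a→3  [1 exit(s)]
  1: ∅  [no exit]
  3: a→1  [1 exit(s)]
witness 1: a·a

Answer: DEADLOCK at state 1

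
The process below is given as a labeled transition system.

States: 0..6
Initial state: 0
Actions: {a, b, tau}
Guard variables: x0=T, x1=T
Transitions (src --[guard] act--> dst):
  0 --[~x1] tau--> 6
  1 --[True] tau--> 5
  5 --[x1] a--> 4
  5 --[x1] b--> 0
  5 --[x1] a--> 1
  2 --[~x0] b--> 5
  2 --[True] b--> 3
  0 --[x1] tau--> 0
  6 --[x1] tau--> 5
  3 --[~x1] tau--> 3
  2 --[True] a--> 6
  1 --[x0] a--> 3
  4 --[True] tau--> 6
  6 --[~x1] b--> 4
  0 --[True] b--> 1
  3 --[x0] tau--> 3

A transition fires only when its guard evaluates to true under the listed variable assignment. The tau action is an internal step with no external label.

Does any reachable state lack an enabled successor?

Answer: DEADLOCK-FREE

Analysis:
Reachable = {0,1,3,4,5,6}
  0: b→1  tau→0  [2 exit(s)]
  1: a→3  tau→5  [2 exit(s)]
  3: tau→3  [1 exit(s)]
  4: tau→6  [1 exit(s)]
  5: a→1  a→4  b→0  [3 exit(s)]
  6: tau→5  [1 exit(s)]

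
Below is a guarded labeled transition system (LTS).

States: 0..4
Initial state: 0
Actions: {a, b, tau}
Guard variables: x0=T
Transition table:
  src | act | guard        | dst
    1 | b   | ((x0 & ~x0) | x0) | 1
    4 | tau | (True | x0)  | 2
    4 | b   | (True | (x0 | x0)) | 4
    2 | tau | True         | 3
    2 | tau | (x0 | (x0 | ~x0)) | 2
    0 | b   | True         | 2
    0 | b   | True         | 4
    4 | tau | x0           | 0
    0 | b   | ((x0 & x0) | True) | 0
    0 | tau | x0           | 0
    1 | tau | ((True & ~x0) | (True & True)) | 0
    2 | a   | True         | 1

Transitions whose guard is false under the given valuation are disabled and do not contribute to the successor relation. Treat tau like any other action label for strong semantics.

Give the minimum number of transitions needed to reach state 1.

Breadth-first toward 1:
  L0 = {0}
  L1 = {2,4}
  L2 = {1,3}
first hit 1 at d=2 via b·a

Answer: 2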